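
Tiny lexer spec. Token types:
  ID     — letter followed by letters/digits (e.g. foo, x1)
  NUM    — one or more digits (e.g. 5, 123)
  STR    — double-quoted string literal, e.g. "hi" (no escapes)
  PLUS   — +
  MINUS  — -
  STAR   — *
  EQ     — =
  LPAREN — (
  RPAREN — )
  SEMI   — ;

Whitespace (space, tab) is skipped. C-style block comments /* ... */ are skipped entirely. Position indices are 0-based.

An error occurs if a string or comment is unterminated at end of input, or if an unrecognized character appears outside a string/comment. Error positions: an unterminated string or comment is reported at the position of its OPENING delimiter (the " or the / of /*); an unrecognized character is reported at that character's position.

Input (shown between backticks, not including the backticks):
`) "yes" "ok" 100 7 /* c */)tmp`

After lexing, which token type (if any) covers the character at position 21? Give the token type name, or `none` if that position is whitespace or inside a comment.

Answer: none

Derivation:
pos=0: emit RPAREN ')'
pos=2: enter STRING mode
pos=2: emit STR "yes" (now at pos=7)
pos=8: enter STRING mode
pos=8: emit STR "ok" (now at pos=12)
pos=13: emit NUM '100' (now at pos=16)
pos=17: emit NUM '7' (now at pos=18)
pos=19: enter COMMENT mode (saw '/*')
exit COMMENT mode (now at pos=26)
pos=26: emit RPAREN ')'
pos=27: emit ID 'tmp' (now at pos=30)
DONE. 7 tokens: [RPAREN, STR, STR, NUM, NUM, RPAREN, ID]
Position 21: char is ' ' -> none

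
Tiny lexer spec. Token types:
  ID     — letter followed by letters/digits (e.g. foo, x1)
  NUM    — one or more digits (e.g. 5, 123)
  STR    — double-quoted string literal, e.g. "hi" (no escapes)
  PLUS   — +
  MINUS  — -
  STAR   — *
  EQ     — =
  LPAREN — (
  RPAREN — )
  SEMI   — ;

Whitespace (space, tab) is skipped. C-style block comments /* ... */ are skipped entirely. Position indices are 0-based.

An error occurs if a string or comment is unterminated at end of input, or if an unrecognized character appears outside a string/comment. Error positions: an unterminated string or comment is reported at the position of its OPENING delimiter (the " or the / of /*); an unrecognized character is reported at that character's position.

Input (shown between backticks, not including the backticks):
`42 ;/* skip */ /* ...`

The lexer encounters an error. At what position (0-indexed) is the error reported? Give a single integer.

pos=0: emit NUM '42' (now at pos=2)
pos=3: emit SEMI ';'
pos=4: enter COMMENT mode (saw '/*')
exit COMMENT mode (now at pos=14)
pos=15: enter COMMENT mode (saw '/*')
pos=15: ERROR — unterminated comment (reached EOF)

Answer: 15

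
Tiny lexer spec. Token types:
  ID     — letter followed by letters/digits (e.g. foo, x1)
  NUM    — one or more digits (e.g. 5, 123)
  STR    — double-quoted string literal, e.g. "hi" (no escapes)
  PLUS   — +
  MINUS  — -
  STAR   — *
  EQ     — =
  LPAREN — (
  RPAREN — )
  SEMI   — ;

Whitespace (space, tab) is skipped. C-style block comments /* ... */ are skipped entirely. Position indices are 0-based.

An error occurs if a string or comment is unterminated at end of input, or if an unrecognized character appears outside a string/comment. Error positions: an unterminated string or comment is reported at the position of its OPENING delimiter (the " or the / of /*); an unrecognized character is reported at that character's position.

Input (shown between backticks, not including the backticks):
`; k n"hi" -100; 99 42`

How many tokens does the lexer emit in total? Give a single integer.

pos=0: emit SEMI ';'
pos=2: emit ID 'k' (now at pos=3)
pos=4: emit ID 'n' (now at pos=5)
pos=5: enter STRING mode
pos=5: emit STR "hi" (now at pos=9)
pos=10: emit MINUS '-'
pos=11: emit NUM '100' (now at pos=14)
pos=14: emit SEMI ';'
pos=16: emit NUM '99' (now at pos=18)
pos=19: emit NUM '42' (now at pos=21)
DONE. 9 tokens: [SEMI, ID, ID, STR, MINUS, NUM, SEMI, NUM, NUM]

Answer: 9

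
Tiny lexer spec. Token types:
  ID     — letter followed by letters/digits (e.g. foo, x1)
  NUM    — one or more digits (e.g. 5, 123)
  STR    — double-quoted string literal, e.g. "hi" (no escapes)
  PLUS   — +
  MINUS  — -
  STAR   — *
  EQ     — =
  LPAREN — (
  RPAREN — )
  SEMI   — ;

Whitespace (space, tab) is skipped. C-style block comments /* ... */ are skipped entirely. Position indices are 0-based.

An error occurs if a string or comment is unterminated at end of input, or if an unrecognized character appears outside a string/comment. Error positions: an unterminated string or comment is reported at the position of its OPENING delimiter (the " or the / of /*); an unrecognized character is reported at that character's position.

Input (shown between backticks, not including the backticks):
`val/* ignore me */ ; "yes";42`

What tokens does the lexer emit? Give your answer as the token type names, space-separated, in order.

Answer: ID SEMI STR SEMI NUM

Derivation:
pos=0: emit ID 'val' (now at pos=3)
pos=3: enter COMMENT mode (saw '/*')
exit COMMENT mode (now at pos=18)
pos=19: emit SEMI ';'
pos=21: enter STRING mode
pos=21: emit STR "yes" (now at pos=26)
pos=26: emit SEMI ';'
pos=27: emit NUM '42' (now at pos=29)
DONE. 5 tokens: [ID, SEMI, STR, SEMI, NUM]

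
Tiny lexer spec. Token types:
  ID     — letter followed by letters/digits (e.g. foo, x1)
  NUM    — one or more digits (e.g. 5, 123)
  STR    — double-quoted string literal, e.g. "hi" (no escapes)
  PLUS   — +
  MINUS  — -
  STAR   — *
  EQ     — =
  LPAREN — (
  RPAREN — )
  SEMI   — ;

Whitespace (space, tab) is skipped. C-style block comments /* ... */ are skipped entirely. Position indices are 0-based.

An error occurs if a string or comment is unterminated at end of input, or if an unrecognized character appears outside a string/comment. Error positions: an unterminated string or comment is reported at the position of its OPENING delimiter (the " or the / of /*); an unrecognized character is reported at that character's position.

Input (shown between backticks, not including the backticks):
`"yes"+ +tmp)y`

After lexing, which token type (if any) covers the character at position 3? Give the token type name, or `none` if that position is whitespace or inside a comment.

pos=0: enter STRING mode
pos=0: emit STR "yes" (now at pos=5)
pos=5: emit PLUS '+'
pos=7: emit PLUS '+'
pos=8: emit ID 'tmp' (now at pos=11)
pos=11: emit RPAREN ')'
pos=12: emit ID 'y' (now at pos=13)
DONE. 6 tokens: [STR, PLUS, PLUS, ID, RPAREN, ID]
Position 3: char is 's' -> STR

Answer: STR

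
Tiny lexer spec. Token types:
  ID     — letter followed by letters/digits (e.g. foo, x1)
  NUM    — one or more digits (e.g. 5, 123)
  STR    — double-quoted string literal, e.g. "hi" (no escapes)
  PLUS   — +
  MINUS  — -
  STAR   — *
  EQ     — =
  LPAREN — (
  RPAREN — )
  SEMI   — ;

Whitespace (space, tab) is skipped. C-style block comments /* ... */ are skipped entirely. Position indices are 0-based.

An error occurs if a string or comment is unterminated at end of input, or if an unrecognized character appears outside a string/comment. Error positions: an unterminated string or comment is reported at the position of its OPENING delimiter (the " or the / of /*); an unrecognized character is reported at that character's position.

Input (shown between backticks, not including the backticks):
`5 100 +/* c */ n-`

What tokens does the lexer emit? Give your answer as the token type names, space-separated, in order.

pos=0: emit NUM '5' (now at pos=1)
pos=2: emit NUM '100' (now at pos=5)
pos=6: emit PLUS '+'
pos=7: enter COMMENT mode (saw '/*')
exit COMMENT mode (now at pos=14)
pos=15: emit ID 'n' (now at pos=16)
pos=16: emit MINUS '-'
DONE. 5 tokens: [NUM, NUM, PLUS, ID, MINUS]

Answer: NUM NUM PLUS ID MINUS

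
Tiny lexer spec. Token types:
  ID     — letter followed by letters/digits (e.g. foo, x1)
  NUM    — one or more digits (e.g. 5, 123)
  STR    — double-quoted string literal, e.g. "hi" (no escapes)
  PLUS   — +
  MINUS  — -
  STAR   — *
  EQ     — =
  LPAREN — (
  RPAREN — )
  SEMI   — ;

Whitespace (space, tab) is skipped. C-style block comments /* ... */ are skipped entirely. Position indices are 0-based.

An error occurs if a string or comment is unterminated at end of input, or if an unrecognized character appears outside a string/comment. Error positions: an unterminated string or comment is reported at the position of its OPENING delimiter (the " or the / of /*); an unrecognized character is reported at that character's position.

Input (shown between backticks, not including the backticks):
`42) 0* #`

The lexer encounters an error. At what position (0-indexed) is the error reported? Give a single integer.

Answer: 7

Derivation:
pos=0: emit NUM '42' (now at pos=2)
pos=2: emit RPAREN ')'
pos=4: emit NUM '0' (now at pos=5)
pos=5: emit STAR '*'
pos=7: ERROR — unrecognized char '#'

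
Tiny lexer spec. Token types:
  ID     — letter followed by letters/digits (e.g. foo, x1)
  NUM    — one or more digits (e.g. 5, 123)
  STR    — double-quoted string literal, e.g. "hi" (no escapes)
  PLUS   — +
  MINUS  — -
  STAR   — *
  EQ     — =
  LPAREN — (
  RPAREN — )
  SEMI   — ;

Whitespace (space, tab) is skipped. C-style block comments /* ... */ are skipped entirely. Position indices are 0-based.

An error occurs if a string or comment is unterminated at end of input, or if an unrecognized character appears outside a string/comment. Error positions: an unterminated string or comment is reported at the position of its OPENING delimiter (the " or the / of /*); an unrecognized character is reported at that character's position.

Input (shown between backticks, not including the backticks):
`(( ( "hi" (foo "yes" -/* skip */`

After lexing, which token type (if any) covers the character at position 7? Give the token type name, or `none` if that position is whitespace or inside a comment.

pos=0: emit LPAREN '('
pos=1: emit LPAREN '('
pos=3: emit LPAREN '('
pos=5: enter STRING mode
pos=5: emit STR "hi" (now at pos=9)
pos=10: emit LPAREN '('
pos=11: emit ID 'foo' (now at pos=14)
pos=15: enter STRING mode
pos=15: emit STR "yes" (now at pos=20)
pos=21: emit MINUS '-'
pos=22: enter COMMENT mode (saw '/*')
exit COMMENT mode (now at pos=32)
DONE. 8 tokens: [LPAREN, LPAREN, LPAREN, STR, LPAREN, ID, STR, MINUS]
Position 7: char is 'i' -> STR

Answer: STR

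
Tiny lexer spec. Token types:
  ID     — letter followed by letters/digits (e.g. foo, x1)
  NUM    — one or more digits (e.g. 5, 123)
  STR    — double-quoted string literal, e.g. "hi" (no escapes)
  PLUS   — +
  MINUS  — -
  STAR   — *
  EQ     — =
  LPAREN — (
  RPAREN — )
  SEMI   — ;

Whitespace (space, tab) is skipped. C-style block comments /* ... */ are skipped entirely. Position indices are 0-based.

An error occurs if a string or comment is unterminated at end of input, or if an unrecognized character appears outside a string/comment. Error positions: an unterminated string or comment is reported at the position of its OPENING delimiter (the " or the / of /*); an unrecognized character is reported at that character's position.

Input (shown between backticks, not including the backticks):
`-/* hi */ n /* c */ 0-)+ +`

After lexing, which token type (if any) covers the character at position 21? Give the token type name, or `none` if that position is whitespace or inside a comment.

Answer: MINUS

Derivation:
pos=0: emit MINUS '-'
pos=1: enter COMMENT mode (saw '/*')
exit COMMENT mode (now at pos=9)
pos=10: emit ID 'n' (now at pos=11)
pos=12: enter COMMENT mode (saw '/*')
exit COMMENT mode (now at pos=19)
pos=20: emit NUM '0' (now at pos=21)
pos=21: emit MINUS '-'
pos=22: emit RPAREN ')'
pos=23: emit PLUS '+'
pos=25: emit PLUS '+'
DONE. 7 tokens: [MINUS, ID, NUM, MINUS, RPAREN, PLUS, PLUS]
Position 21: char is '-' -> MINUS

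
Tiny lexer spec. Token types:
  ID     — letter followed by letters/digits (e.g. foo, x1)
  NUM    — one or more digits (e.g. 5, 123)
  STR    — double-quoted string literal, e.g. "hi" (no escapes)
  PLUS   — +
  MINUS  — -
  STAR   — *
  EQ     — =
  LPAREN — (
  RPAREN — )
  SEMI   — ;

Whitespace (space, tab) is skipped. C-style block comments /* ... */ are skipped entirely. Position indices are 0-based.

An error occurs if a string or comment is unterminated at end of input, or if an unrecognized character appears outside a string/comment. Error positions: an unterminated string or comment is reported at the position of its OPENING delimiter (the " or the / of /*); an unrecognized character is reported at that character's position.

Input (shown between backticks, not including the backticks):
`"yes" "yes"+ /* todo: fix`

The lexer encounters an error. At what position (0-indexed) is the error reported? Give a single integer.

pos=0: enter STRING mode
pos=0: emit STR "yes" (now at pos=5)
pos=6: enter STRING mode
pos=6: emit STR "yes" (now at pos=11)
pos=11: emit PLUS '+'
pos=13: enter COMMENT mode (saw '/*')
pos=13: ERROR — unterminated comment (reached EOF)

Answer: 13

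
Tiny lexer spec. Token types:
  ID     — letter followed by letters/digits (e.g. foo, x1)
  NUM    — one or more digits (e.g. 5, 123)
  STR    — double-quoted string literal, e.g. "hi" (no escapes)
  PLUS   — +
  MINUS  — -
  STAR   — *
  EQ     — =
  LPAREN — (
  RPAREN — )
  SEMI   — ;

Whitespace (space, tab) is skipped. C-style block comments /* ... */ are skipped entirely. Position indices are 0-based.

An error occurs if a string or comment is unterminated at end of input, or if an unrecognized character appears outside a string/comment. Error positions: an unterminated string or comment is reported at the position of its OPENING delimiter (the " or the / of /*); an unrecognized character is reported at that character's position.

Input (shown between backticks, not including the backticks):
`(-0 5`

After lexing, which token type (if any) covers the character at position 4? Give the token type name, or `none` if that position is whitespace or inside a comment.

pos=0: emit LPAREN '('
pos=1: emit MINUS '-'
pos=2: emit NUM '0' (now at pos=3)
pos=4: emit NUM '5' (now at pos=5)
DONE. 4 tokens: [LPAREN, MINUS, NUM, NUM]
Position 4: char is '5' -> NUM

Answer: NUM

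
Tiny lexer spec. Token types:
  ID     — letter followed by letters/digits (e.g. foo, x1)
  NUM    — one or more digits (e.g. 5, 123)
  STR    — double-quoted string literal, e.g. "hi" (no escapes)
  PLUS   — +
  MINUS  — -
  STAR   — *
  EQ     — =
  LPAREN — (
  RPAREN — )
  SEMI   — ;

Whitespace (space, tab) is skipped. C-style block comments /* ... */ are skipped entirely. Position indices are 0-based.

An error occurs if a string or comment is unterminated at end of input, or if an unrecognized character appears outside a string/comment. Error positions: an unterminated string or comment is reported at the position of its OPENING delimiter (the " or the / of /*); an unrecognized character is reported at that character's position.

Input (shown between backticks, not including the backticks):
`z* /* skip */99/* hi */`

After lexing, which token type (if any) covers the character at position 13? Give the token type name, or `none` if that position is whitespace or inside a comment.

pos=0: emit ID 'z' (now at pos=1)
pos=1: emit STAR '*'
pos=3: enter COMMENT mode (saw '/*')
exit COMMENT mode (now at pos=13)
pos=13: emit NUM '99' (now at pos=15)
pos=15: enter COMMENT mode (saw '/*')
exit COMMENT mode (now at pos=23)
DONE. 3 tokens: [ID, STAR, NUM]
Position 13: char is '9' -> NUM

Answer: NUM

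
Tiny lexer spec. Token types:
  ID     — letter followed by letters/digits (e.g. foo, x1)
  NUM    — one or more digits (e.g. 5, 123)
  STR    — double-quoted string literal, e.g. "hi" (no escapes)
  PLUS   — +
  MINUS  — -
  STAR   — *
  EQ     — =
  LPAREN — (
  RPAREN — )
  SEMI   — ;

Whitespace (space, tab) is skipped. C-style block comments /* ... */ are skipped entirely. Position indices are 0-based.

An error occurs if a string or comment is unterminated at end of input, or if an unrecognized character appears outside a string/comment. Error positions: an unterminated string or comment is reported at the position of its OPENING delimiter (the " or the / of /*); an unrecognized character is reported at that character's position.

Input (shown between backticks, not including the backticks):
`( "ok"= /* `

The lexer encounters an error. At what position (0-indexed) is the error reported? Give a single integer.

pos=0: emit LPAREN '('
pos=2: enter STRING mode
pos=2: emit STR "ok" (now at pos=6)
pos=6: emit EQ '='
pos=8: enter COMMENT mode (saw '/*')
pos=8: ERROR — unterminated comment (reached EOF)

Answer: 8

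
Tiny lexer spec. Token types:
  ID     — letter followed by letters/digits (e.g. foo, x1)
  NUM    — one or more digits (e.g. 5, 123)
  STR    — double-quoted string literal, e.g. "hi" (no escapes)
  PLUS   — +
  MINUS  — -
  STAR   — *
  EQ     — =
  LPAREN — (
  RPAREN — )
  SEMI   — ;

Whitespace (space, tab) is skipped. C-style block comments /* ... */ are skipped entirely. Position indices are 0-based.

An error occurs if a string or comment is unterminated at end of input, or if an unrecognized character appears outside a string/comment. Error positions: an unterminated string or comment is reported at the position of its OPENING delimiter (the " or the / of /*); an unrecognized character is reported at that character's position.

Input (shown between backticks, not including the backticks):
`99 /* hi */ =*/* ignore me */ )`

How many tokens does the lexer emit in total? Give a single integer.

pos=0: emit NUM '99' (now at pos=2)
pos=3: enter COMMENT mode (saw '/*')
exit COMMENT mode (now at pos=11)
pos=12: emit EQ '='
pos=13: emit STAR '*'
pos=14: enter COMMENT mode (saw '/*')
exit COMMENT mode (now at pos=29)
pos=30: emit RPAREN ')'
DONE. 4 tokens: [NUM, EQ, STAR, RPAREN]

Answer: 4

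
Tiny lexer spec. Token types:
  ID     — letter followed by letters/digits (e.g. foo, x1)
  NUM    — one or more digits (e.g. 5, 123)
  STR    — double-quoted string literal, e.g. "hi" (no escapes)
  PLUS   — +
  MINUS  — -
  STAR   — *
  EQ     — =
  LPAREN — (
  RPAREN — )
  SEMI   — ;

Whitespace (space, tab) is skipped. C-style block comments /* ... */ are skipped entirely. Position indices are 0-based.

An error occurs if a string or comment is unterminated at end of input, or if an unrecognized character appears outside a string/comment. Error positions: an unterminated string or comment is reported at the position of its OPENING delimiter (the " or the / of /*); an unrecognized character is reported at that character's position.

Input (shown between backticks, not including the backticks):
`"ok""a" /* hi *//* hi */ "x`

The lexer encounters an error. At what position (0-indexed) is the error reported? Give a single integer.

Answer: 25

Derivation:
pos=0: enter STRING mode
pos=0: emit STR "ok" (now at pos=4)
pos=4: enter STRING mode
pos=4: emit STR "a" (now at pos=7)
pos=8: enter COMMENT mode (saw '/*')
exit COMMENT mode (now at pos=16)
pos=16: enter COMMENT mode (saw '/*')
exit COMMENT mode (now at pos=24)
pos=25: enter STRING mode
pos=25: ERROR — unterminated string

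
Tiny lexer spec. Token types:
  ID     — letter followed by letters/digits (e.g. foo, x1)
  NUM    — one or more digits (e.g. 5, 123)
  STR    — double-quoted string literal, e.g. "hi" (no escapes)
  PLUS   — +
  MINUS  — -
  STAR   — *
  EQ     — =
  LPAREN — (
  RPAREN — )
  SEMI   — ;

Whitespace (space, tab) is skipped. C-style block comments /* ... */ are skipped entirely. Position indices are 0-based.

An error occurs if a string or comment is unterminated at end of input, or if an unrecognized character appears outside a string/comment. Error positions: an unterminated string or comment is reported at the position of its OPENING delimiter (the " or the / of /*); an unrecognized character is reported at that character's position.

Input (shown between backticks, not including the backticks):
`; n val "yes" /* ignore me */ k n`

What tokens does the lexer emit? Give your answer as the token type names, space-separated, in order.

pos=0: emit SEMI ';'
pos=2: emit ID 'n' (now at pos=3)
pos=4: emit ID 'val' (now at pos=7)
pos=8: enter STRING mode
pos=8: emit STR "yes" (now at pos=13)
pos=14: enter COMMENT mode (saw '/*')
exit COMMENT mode (now at pos=29)
pos=30: emit ID 'k' (now at pos=31)
pos=32: emit ID 'n' (now at pos=33)
DONE. 6 tokens: [SEMI, ID, ID, STR, ID, ID]

Answer: SEMI ID ID STR ID ID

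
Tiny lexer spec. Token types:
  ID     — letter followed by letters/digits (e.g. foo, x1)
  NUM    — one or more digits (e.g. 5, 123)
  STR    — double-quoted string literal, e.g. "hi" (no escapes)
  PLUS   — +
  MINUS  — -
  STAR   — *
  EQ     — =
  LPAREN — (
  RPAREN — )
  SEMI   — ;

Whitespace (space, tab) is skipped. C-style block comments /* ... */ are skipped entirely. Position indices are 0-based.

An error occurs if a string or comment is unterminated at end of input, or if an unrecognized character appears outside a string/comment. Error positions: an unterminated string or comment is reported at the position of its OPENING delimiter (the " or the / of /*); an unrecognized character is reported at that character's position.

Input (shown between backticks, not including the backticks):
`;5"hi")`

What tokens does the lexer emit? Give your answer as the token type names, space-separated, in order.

pos=0: emit SEMI ';'
pos=1: emit NUM '5' (now at pos=2)
pos=2: enter STRING mode
pos=2: emit STR "hi" (now at pos=6)
pos=6: emit RPAREN ')'
DONE. 4 tokens: [SEMI, NUM, STR, RPAREN]

Answer: SEMI NUM STR RPAREN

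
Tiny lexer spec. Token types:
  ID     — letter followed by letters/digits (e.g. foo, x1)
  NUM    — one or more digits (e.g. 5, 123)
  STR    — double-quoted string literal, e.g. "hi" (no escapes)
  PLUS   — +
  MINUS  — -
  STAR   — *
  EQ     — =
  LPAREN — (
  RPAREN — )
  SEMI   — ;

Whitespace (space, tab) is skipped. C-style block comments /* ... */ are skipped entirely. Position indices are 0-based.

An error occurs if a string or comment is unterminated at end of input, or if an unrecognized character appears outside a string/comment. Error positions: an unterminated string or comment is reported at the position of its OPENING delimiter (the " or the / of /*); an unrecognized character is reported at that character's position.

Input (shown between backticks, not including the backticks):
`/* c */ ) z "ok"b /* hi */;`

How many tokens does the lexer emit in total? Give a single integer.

Answer: 5

Derivation:
pos=0: enter COMMENT mode (saw '/*')
exit COMMENT mode (now at pos=7)
pos=8: emit RPAREN ')'
pos=10: emit ID 'z' (now at pos=11)
pos=12: enter STRING mode
pos=12: emit STR "ok" (now at pos=16)
pos=16: emit ID 'b' (now at pos=17)
pos=18: enter COMMENT mode (saw '/*')
exit COMMENT mode (now at pos=26)
pos=26: emit SEMI ';'
DONE. 5 tokens: [RPAREN, ID, STR, ID, SEMI]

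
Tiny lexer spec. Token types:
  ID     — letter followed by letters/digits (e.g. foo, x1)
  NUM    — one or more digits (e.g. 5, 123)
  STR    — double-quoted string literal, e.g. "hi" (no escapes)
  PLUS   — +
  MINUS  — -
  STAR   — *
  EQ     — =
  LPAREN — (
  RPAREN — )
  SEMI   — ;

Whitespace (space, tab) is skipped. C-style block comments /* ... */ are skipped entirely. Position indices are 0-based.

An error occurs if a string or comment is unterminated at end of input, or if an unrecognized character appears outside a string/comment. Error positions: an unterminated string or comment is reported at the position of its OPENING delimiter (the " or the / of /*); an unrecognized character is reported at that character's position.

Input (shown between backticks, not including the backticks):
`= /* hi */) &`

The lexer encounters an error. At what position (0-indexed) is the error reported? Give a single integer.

pos=0: emit EQ '='
pos=2: enter COMMENT mode (saw '/*')
exit COMMENT mode (now at pos=10)
pos=10: emit RPAREN ')'
pos=12: ERROR — unrecognized char '&'

Answer: 12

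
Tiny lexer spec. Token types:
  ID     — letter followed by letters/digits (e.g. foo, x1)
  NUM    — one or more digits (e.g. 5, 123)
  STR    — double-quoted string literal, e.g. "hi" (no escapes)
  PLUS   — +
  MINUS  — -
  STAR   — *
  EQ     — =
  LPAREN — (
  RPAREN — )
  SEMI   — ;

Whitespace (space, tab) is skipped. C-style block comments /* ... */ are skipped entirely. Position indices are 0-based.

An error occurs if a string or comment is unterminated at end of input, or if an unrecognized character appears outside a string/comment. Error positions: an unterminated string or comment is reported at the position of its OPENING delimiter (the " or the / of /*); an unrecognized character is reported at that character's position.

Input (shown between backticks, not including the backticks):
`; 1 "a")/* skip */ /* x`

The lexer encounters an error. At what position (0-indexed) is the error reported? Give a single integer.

Answer: 19

Derivation:
pos=0: emit SEMI ';'
pos=2: emit NUM '1' (now at pos=3)
pos=4: enter STRING mode
pos=4: emit STR "a" (now at pos=7)
pos=7: emit RPAREN ')'
pos=8: enter COMMENT mode (saw '/*')
exit COMMENT mode (now at pos=18)
pos=19: enter COMMENT mode (saw '/*')
pos=19: ERROR — unterminated comment (reached EOF)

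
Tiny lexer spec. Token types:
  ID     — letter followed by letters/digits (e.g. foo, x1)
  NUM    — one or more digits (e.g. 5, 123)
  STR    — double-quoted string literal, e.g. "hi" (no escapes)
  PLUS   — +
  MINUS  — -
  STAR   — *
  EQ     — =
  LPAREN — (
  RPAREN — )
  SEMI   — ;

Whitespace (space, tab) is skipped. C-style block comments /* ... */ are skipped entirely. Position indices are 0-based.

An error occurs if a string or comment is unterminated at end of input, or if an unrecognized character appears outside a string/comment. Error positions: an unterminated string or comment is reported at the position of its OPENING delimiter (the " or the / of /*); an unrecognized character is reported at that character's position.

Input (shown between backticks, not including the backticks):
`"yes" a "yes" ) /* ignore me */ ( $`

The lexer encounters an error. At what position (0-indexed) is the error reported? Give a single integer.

pos=0: enter STRING mode
pos=0: emit STR "yes" (now at pos=5)
pos=6: emit ID 'a' (now at pos=7)
pos=8: enter STRING mode
pos=8: emit STR "yes" (now at pos=13)
pos=14: emit RPAREN ')'
pos=16: enter COMMENT mode (saw '/*')
exit COMMENT mode (now at pos=31)
pos=32: emit LPAREN '('
pos=34: ERROR — unrecognized char '$'

Answer: 34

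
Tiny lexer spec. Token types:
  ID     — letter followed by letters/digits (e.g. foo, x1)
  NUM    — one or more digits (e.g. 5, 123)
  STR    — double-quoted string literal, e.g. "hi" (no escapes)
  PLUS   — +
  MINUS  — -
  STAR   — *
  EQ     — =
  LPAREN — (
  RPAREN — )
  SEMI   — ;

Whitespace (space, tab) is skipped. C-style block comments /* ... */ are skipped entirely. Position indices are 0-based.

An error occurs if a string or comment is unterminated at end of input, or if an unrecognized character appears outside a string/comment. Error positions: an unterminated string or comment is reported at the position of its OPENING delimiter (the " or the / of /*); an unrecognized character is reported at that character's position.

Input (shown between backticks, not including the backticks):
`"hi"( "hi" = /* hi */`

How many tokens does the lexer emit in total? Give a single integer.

pos=0: enter STRING mode
pos=0: emit STR "hi" (now at pos=4)
pos=4: emit LPAREN '('
pos=6: enter STRING mode
pos=6: emit STR "hi" (now at pos=10)
pos=11: emit EQ '='
pos=13: enter COMMENT mode (saw '/*')
exit COMMENT mode (now at pos=21)
DONE. 4 tokens: [STR, LPAREN, STR, EQ]

Answer: 4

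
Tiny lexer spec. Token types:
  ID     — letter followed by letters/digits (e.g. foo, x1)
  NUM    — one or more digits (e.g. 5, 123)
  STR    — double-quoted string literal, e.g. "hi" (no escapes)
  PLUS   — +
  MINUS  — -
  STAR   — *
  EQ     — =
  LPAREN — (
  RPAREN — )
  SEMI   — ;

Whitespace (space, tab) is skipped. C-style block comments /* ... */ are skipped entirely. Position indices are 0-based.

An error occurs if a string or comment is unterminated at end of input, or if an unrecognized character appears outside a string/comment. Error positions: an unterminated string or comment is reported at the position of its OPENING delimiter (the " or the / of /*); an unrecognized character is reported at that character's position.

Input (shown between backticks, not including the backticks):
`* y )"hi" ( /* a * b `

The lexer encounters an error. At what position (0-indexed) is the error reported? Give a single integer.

pos=0: emit STAR '*'
pos=2: emit ID 'y' (now at pos=3)
pos=4: emit RPAREN ')'
pos=5: enter STRING mode
pos=5: emit STR "hi" (now at pos=9)
pos=10: emit LPAREN '('
pos=12: enter COMMENT mode (saw '/*')
pos=12: ERROR — unterminated comment (reached EOF)

Answer: 12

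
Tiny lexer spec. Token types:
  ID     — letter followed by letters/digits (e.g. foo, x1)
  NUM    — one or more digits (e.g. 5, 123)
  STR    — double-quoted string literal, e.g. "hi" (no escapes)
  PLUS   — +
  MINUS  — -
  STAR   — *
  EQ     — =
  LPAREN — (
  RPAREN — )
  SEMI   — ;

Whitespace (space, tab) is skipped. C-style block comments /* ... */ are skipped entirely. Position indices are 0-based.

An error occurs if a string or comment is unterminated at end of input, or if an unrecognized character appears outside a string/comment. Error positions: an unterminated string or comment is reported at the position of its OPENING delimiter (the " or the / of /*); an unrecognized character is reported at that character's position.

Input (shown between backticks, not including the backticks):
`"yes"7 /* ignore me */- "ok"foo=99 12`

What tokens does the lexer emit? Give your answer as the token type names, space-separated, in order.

Answer: STR NUM MINUS STR ID EQ NUM NUM

Derivation:
pos=0: enter STRING mode
pos=0: emit STR "yes" (now at pos=5)
pos=5: emit NUM '7' (now at pos=6)
pos=7: enter COMMENT mode (saw '/*')
exit COMMENT mode (now at pos=22)
pos=22: emit MINUS '-'
pos=24: enter STRING mode
pos=24: emit STR "ok" (now at pos=28)
pos=28: emit ID 'foo' (now at pos=31)
pos=31: emit EQ '='
pos=32: emit NUM '99' (now at pos=34)
pos=35: emit NUM '12' (now at pos=37)
DONE. 8 tokens: [STR, NUM, MINUS, STR, ID, EQ, NUM, NUM]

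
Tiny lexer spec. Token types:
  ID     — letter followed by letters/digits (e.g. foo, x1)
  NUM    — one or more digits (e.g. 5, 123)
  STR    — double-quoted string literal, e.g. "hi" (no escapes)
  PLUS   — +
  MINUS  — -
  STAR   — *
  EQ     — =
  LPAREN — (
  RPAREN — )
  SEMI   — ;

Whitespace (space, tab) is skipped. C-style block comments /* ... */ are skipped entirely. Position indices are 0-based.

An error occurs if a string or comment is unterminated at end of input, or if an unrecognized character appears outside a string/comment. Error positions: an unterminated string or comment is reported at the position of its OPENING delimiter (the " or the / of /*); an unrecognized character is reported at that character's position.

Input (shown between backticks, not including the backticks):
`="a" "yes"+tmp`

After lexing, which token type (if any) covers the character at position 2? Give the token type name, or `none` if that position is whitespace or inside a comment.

pos=0: emit EQ '='
pos=1: enter STRING mode
pos=1: emit STR "a" (now at pos=4)
pos=5: enter STRING mode
pos=5: emit STR "yes" (now at pos=10)
pos=10: emit PLUS '+'
pos=11: emit ID 'tmp' (now at pos=14)
DONE. 5 tokens: [EQ, STR, STR, PLUS, ID]
Position 2: char is 'a' -> STR

Answer: STR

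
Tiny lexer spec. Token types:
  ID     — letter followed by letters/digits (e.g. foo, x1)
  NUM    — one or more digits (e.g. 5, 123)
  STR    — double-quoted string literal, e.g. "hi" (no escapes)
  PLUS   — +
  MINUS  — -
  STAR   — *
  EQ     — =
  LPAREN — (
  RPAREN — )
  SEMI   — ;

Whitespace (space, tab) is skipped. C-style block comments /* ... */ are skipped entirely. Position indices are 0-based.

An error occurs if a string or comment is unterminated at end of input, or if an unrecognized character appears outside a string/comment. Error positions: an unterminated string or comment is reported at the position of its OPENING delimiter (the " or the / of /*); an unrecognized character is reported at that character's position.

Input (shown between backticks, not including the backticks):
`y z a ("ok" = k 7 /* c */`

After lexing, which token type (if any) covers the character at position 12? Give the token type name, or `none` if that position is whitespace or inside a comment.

pos=0: emit ID 'y' (now at pos=1)
pos=2: emit ID 'z' (now at pos=3)
pos=4: emit ID 'a' (now at pos=5)
pos=6: emit LPAREN '('
pos=7: enter STRING mode
pos=7: emit STR "ok" (now at pos=11)
pos=12: emit EQ '='
pos=14: emit ID 'k' (now at pos=15)
pos=16: emit NUM '7' (now at pos=17)
pos=18: enter COMMENT mode (saw '/*')
exit COMMENT mode (now at pos=25)
DONE. 8 tokens: [ID, ID, ID, LPAREN, STR, EQ, ID, NUM]
Position 12: char is '=' -> EQ

Answer: EQ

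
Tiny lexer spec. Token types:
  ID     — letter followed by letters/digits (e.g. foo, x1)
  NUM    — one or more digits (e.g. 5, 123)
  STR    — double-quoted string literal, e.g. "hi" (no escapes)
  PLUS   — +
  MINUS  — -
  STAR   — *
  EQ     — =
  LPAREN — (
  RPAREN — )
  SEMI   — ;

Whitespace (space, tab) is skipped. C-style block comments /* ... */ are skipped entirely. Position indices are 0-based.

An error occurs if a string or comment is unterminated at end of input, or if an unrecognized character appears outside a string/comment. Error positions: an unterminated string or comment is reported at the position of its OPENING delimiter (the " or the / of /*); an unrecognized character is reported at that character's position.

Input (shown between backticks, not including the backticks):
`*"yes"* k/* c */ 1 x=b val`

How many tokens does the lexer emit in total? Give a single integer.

Answer: 9

Derivation:
pos=0: emit STAR '*'
pos=1: enter STRING mode
pos=1: emit STR "yes" (now at pos=6)
pos=6: emit STAR '*'
pos=8: emit ID 'k' (now at pos=9)
pos=9: enter COMMENT mode (saw '/*')
exit COMMENT mode (now at pos=16)
pos=17: emit NUM '1' (now at pos=18)
pos=19: emit ID 'x' (now at pos=20)
pos=20: emit EQ '='
pos=21: emit ID 'b' (now at pos=22)
pos=23: emit ID 'val' (now at pos=26)
DONE. 9 tokens: [STAR, STR, STAR, ID, NUM, ID, EQ, ID, ID]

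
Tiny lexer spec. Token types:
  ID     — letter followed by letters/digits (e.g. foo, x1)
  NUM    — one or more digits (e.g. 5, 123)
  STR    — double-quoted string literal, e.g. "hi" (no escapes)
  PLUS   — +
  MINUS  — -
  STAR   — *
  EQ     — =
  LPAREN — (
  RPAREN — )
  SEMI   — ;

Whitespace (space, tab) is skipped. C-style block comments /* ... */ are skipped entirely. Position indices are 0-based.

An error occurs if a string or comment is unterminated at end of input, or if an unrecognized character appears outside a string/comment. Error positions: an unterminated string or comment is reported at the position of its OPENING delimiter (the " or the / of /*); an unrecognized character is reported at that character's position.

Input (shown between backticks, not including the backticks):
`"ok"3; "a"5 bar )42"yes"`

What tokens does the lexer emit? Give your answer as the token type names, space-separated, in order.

pos=0: enter STRING mode
pos=0: emit STR "ok" (now at pos=4)
pos=4: emit NUM '3' (now at pos=5)
pos=5: emit SEMI ';'
pos=7: enter STRING mode
pos=7: emit STR "a" (now at pos=10)
pos=10: emit NUM '5' (now at pos=11)
pos=12: emit ID 'bar' (now at pos=15)
pos=16: emit RPAREN ')'
pos=17: emit NUM '42' (now at pos=19)
pos=19: enter STRING mode
pos=19: emit STR "yes" (now at pos=24)
DONE. 9 tokens: [STR, NUM, SEMI, STR, NUM, ID, RPAREN, NUM, STR]

Answer: STR NUM SEMI STR NUM ID RPAREN NUM STR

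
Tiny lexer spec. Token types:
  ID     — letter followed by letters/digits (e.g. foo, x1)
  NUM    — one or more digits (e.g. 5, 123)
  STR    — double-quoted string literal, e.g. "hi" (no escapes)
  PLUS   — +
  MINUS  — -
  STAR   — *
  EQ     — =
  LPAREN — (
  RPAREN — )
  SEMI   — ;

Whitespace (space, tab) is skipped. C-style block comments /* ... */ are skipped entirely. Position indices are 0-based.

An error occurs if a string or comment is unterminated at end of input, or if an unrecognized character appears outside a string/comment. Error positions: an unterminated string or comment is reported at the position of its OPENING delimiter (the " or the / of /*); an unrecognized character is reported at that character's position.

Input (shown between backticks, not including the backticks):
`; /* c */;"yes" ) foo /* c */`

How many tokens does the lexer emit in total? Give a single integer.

Answer: 5

Derivation:
pos=0: emit SEMI ';'
pos=2: enter COMMENT mode (saw '/*')
exit COMMENT mode (now at pos=9)
pos=9: emit SEMI ';'
pos=10: enter STRING mode
pos=10: emit STR "yes" (now at pos=15)
pos=16: emit RPAREN ')'
pos=18: emit ID 'foo' (now at pos=21)
pos=22: enter COMMENT mode (saw '/*')
exit COMMENT mode (now at pos=29)
DONE. 5 tokens: [SEMI, SEMI, STR, RPAREN, ID]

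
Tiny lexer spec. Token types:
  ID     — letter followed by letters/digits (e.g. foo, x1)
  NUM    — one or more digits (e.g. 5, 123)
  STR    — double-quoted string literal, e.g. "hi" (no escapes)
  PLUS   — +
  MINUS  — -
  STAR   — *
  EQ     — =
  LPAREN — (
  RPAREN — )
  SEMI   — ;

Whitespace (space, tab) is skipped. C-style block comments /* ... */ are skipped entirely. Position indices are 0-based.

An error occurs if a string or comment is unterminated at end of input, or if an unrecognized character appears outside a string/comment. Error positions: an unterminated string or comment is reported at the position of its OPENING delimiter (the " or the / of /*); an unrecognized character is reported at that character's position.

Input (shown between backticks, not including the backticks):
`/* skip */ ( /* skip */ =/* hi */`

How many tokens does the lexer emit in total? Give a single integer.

pos=0: enter COMMENT mode (saw '/*')
exit COMMENT mode (now at pos=10)
pos=11: emit LPAREN '('
pos=13: enter COMMENT mode (saw '/*')
exit COMMENT mode (now at pos=23)
pos=24: emit EQ '='
pos=25: enter COMMENT mode (saw '/*')
exit COMMENT mode (now at pos=33)
DONE. 2 tokens: [LPAREN, EQ]

Answer: 2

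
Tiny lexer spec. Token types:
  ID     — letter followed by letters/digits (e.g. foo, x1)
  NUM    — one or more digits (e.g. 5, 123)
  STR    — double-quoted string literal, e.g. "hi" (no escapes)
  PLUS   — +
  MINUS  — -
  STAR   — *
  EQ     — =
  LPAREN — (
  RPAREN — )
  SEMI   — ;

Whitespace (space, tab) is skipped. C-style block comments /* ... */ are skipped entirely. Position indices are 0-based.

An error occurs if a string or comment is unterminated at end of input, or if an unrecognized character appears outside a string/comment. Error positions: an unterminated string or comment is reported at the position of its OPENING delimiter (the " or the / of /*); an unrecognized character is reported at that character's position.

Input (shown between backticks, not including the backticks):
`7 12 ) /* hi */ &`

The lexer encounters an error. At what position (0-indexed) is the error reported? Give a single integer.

Answer: 16

Derivation:
pos=0: emit NUM '7' (now at pos=1)
pos=2: emit NUM '12' (now at pos=4)
pos=5: emit RPAREN ')'
pos=7: enter COMMENT mode (saw '/*')
exit COMMENT mode (now at pos=15)
pos=16: ERROR — unrecognized char '&'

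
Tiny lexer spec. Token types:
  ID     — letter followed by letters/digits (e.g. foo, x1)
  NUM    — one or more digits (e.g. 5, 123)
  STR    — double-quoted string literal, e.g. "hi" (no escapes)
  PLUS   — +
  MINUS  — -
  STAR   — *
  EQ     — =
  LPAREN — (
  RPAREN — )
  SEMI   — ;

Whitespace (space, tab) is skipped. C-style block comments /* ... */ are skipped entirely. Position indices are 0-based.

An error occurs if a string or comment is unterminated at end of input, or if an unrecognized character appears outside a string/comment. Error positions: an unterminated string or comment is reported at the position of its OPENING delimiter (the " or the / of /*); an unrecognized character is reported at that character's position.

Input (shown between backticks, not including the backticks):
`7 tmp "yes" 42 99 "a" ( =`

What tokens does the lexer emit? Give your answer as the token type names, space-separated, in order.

pos=0: emit NUM '7' (now at pos=1)
pos=2: emit ID 'tmp' (now at pos=5)
pos=6: enter STRING mode
pos=6: emit STR "yes" (now at pos=11)
pos=12: emit NUM '42' (now at pos=14)
pos=15: emit NUM '99' (now at pos=17)
pos=18: enter STRING mode
pos=18: emit STR "a" (now at pos=21)
pos=22: emit LPAREN '('
pos=24: emit EQ '='
DONE. 8 tokens: [NUM, ID, STR, NUM, NUM, STR, LPAREN, EQ]

Answer: NUM ID STR NUM NUM STR LPAREN EQ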